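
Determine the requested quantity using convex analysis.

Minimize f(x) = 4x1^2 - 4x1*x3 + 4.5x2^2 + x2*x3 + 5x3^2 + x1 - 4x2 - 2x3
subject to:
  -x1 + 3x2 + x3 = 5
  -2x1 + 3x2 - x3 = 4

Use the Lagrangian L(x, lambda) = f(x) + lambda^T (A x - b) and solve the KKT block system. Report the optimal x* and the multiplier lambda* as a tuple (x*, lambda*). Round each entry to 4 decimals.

Form the Lagrangian:
  L(x, lambda) = (1/2) x^T Q x + c^T x + lambda^T (A x - b)
Stationarity (grad_x L = 0): Q x + c + A^T lambda = 0.
Primal feasibility: A x = b.

This gives the KKT block system:
  [ Q   A^T ] [ x     ]   [-c ]
  [ A    0  ] [ lambda ] = [ b ]

Solving the linear system:
  x*      = (-0.1077, 1.4462, 0.5538)
  lambda* = (-4.3026, 1.1128)
  f(x*)   = 5.0308

x* = (-0.1077, 1.4462, 0.5538), lambda* = (-4.3026, 1.1128)


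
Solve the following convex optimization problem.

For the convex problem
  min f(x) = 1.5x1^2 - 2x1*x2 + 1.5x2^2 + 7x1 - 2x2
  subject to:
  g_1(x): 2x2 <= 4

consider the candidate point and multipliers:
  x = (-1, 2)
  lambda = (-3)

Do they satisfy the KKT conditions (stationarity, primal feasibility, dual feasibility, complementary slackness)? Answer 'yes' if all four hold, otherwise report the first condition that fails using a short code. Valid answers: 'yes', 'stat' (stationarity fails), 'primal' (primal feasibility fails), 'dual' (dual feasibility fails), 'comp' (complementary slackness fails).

Gradient of f: grad f(x) = Q x + c = (0, 6)
Constraint values g_i(x) = a_i^T x - b_i:
  g_1((-1, 2)) = 0
Stationarity residual: grad f(x) + sum_i lambda_i a_i = (0, 0)
  -> stationarity OK
Primal feasibility (all g_i <= 0): OK
Dual feasibility (all lambda_i >= 0): FAILS
Complementary slackness (lambda_i * g_i(x) = 0 for all i): OK

Verdict: the first failing condition is dual_feasibility -> dual.

dual


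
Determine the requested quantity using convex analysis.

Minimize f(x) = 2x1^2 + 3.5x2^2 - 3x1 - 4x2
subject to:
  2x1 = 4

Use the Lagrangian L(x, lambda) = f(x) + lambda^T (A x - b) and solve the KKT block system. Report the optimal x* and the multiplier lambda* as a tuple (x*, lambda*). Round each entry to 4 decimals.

Form the Lagrangian:
  L(x, lambda) = (1/2) x^T Q x + c^T x + lambda^T (A x - b)
Stationarity (grad_x L = 0): Q x + c + A^T lambda = 0.
Primal feasibility: A x = b.

This gives the KKT block system:
  [ Q   A^T ] [ x     ]   [-c ]
  [ A    0  ] [ lambda ] = [ b ]

Solving the linear system:
  x*      = (2, 0.5714)
  lambda* = (-2.5)
  f(x*)   = 0.8571

x* = (2, 0.5714), lambda* = (-2.5)


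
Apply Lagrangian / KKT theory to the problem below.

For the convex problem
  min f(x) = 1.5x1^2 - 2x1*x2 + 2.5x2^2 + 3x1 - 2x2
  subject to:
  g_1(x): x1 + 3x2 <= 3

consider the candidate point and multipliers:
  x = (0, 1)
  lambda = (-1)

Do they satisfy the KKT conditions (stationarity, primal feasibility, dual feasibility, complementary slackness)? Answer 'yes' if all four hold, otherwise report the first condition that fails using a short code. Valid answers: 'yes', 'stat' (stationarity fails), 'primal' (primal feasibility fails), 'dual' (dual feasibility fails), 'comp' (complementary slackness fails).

Gradient of f: grad f(x) = Q x + c = (1, 3)
Constraint values g_i(x) = a_i^T x - b_i:
  g_1((0, 1)) = 0
Stationarity residual: grad f(x) + sum_i lambda_i a_i = (0, 0)
  -> stationarity OK
Primal feasibility (all g_i <= 0): OK
Dual feasibility (all lambda_i >= 0): FAILS
Complementary slackness (lambda_i * g_i(x) = 0 for all i): OK

Verdict: the first failing condition is dual_feasibility -> dual.

dual


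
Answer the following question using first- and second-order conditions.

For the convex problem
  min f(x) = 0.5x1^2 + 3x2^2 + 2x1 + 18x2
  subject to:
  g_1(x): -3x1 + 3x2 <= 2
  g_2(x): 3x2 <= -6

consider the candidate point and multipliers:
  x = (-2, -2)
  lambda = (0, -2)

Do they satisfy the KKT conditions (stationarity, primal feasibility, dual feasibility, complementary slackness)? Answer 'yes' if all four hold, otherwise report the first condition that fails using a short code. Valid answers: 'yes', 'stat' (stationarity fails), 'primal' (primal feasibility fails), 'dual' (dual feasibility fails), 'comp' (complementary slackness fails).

Gradient of f: grad f(x) = Q x + c = (0, 6)
Constraint values g_i(x) = a_i^T x - b_i:
  g_1((-2, -2)) = -2
  g_2((-2, -2)) = 0
Stationarity residual: grad f(x) + sum_i lambda_i a_i = (0, 0)
  -> stationarity OK
Primal feasibility (all g_i <= 0): OK
Dual feasibility (all lambda_i >= 0): FAILS
Complementary slackness (lambda_i * g_i(x) = 0 for all i): OK

Verdict: the first failing condition is dual_feasibility -> dual.

dual


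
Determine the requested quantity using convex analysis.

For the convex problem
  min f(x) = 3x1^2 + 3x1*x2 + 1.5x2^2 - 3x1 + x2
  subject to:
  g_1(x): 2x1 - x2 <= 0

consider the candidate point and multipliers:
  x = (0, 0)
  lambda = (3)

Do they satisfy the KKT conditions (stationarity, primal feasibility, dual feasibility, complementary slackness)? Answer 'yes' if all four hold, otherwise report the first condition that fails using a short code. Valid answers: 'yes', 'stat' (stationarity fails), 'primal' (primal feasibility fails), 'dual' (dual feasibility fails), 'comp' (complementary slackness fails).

Gradient of f: grad f(x) = Q x + c = (-3, 1)
Constraint values g_i(x) = a_i^T x - b_i:
  g_1((0, 0)) = 0
Stationarity residual: grad f(x) + sum_i lambda_i a_i = (3, -2)
  -> stationarity FAILS
Primal feasibility (all g_i <= 0): OK
Dual feasibility (all lambda_i >= 0): OK
Complementary slackness (lambda_i * g_i(x) = 0 for all i): OK

Verdict: the first failing condition is stationarity -> stat.

stat


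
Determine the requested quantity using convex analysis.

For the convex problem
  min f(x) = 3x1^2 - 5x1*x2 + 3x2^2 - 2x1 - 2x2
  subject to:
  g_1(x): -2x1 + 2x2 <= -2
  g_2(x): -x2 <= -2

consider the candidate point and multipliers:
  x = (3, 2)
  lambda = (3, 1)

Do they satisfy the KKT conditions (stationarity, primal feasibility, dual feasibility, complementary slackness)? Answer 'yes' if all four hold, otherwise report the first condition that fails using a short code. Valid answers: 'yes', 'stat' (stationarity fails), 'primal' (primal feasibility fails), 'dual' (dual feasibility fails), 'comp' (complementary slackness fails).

Gradient of f: grad f(x) = Q x + c = (6, -5)
Constraint values g_i(x) = a_i^T x - b_i:
  g_1((3, 2)) = 0
  g_2((3, 2)) = 0
Stationarity residual: grad f(x) + sum_i lambda_i a_i = (0, 0)
  -> stationarity OK
Primal feasibility (all g_i <= 0): OK
Dual feasibility (all lambda_i >= 0): OK
Complementary slackness (lambda_i * g_i(x) = 0 for all i): OK

Verdict: yes, KKT holds.

yes


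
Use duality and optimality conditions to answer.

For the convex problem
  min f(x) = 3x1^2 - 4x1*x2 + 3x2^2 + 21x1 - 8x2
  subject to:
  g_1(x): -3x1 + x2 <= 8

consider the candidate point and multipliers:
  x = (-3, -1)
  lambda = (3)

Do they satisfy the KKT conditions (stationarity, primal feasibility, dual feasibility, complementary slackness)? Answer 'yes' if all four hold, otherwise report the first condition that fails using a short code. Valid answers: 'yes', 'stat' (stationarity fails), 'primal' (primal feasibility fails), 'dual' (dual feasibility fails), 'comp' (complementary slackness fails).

Gradient of f: grad f(x) = Q x + c = (7, -2)
Constraint values g_i(x) = a_i^T x - b_i:
  g_1((-3, -1)) = 0
Stationarity residual: grad f(x) + sum_i lambda_i a_i = (-2, 1)
  -> stationarity FAILS
Primal feasibility (all g_i <= 0): OK
Dual feasibility (all lambda_i >= 0): OK
Complementary slackness (lambda_i * g_i(x) = 0 for all i): OK

Verdict: the first failing condition is stationarity -> stat.

stat


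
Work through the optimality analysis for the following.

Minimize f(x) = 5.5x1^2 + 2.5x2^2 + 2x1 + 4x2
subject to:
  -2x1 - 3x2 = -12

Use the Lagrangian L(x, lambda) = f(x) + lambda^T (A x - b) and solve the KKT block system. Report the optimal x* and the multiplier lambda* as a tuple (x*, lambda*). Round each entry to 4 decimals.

Form the Lagrangian:
  L(x, lambda) = (1/2) x^T Q x + c^T x + lambda^T (A x - b)
Stationarity (grad_x L = 0): Q x + c + A^T lambda = 0.
Primal feasibility: A x = b.

This gives the KKT block system:
  [ Q   A^T ] [ x     ]   [-c ]
  [ A    0  ] [ lambda ] = [ b ]

Solving the linear system:
  x*      = (1.0588, 3.2941)
  lambda* = (6.8235)
  f(x*)   = 48.5882

x* = (1.0588, 3.2941), lambda* = (6.8235)


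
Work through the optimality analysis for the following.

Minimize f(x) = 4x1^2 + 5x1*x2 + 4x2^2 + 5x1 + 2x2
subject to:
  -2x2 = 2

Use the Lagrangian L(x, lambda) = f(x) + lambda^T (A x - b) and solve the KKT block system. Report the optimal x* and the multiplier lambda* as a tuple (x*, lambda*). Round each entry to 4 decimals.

Form the Lagrangian:
  L(x, lambda) = (1/2) x^T Q x + c^T x + lambda^T (A x - b)
Stationarity (grad_x L = 0): Q x + c + A^T lambda = 0.
Primal feasibility: A x = b.

This gives the KKT block system:
  [ Q   A^T ] [ x     ]   [-c ]
  [ A    0  ] [ lambda ] = [ b ]

Solving the linear system:
  x*      = (0, -1)
  lambda* = (-3)
  f(x*)   = 2

x* = (0, -1), lambda* = (-3)


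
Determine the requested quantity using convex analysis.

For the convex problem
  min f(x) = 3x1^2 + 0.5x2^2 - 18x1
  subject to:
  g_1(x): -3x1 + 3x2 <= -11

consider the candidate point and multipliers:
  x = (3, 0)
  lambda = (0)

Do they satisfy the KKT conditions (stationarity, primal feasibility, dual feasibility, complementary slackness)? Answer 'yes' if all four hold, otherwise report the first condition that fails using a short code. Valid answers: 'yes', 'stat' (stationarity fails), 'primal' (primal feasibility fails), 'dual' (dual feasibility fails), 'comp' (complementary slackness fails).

Gradient of f: grad f(x) = Q x + c = (0, 0)
Constraint values g_i(x) = a_i^T x - b_i:
  g_1((3, 0)) = 2
Stationarity residual: grad f(x) + sum_i lambda_i a_i = (0, 0)
  -> stationarity OK
Primal feasibility (all g_i <= 0): FAILS
Dual feasibility (all lambda_i >= 0): OK
Complementary slackness (lambda_i * g_i(x) = 0 for all i): OK

Verdict: the first failing condition is primal_feasibility -> primal.

primal


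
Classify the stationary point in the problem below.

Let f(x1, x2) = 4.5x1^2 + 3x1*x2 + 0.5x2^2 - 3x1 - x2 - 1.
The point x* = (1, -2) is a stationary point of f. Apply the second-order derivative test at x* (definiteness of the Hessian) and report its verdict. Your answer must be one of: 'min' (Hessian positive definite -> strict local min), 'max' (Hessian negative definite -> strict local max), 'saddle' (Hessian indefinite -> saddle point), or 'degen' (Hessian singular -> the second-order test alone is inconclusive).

Compute the Hessian H = grad^2 f:
  H = [[9, 3], [3, 1]]
Verify stationarity: grad f(x*) = H x* + g = (0, 0).
Eigenvalues of H: 0, 10.
H has a zero eigenvalue (singular; positive semidefinite but not definite), so H is neither positive definite, negative definite, nor indefinite. The second-order test alone is inconclusive -> degen.
(Indeed, f is constant along the null direction of H through x*, so x* is not a strict local extremum.)

degen


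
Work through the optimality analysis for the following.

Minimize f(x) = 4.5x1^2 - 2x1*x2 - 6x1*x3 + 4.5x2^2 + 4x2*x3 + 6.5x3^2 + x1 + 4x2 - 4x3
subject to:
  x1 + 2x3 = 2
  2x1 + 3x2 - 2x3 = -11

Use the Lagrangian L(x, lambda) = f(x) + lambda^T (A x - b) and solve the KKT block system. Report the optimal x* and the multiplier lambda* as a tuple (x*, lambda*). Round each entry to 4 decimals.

Form the Lagrangian:
  L(x, lambda) = (1/2) x^T Q x + c^T x + lambda^T (A x - b)
Stationarity (grad_x L = 0): Q x + c + A^T lambda = 0.
Primal feasibility: A x = b.

This gives the KKT block system:
  [ Q   A^T ] [ x     ]   [-c ]
  [ A    0  ] [ lambda ] = [ b ]

Solving the linear system:
  x*      = (-0.6099, -2.3901, 1.305)
  lambda* = (0.1584, 3.6903)
  f(x*)   = 12.4433

x* = (-0.6099, -2.3901, 1.305), lambda* = (0.1584, 3.6903)


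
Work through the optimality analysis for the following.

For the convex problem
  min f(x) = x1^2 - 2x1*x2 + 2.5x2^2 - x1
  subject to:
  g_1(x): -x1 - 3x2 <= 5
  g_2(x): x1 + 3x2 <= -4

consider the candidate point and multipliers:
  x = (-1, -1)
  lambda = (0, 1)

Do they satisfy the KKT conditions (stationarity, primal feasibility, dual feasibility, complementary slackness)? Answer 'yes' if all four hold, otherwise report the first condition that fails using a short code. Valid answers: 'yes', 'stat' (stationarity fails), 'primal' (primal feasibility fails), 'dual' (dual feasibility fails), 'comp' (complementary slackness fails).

Gradient of f: grad f(x) = Q x + c = (-1, -3)
Constraint values g_i(x) = a_i^T x - b_i:
  g_1((-1, -1)) = -1
  g_2((-1, -1)) = 0
Stationarity residual: grad f(x) + sum_i lambda_i a_i = (0, 0)
  -> stationarity OK
Primal feasibility (all g_i <= 0): OK
Dual feasibility (all lambda_i >= 0): OK
Complementary slackness (lambda_i * g_i(x) = 0 for all i): OK

Verdict: yes, KKT holds.

yes


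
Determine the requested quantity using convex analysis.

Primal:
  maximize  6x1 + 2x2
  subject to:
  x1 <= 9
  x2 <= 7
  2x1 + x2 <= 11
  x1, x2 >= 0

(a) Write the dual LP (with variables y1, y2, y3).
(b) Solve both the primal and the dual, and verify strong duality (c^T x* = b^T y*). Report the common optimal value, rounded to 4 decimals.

The standard primal-dual pair for 'max c^T x s.t. A x <= b, x >= 0' is:
  Dual:  min b^T y  s.t.  A^T y >= c,  y >= 0.

So the dual LP is:
  minimize  9y1 + 7y2 + 11y3
  subject to:
    y1 + 2y3 >= 6
    y2 + y3 >= 2
    y1, y2, y3 >= 0

Solving the primal: x* = (5.5, 0).
  primal value c^T x* = 33.
Solving the dual: y* = (0, 0, 3).
  dual value b^T y* = 33.
Strong duality: c^T x* = b^T y*. Confirmed.

33


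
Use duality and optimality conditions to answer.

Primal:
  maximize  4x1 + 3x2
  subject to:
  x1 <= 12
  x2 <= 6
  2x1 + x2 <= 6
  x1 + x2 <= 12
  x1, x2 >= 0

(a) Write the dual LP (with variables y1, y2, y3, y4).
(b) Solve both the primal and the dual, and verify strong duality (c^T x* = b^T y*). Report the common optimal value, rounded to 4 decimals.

The standard primal-dual pair for 'max c^T x s.t. A x <= b, x >= 0' is:
  Dual:  min b^T y  s.t.  A^T y >= c,  y >= 0.

So the dual LP is:
  minimize  12y1 + 6y2 + 6y3 + 12y4
  subject to:
    y1 + 2y3 + y4 >= 4
    y2 + y3 + y4 >= 3
    y1, y2, y3, y4 >= 0

Solving the primal: x* = (0, 6).
  primal value c^T x* = 18.
Solving the dual: y* = (0, 1, 2, 0).
  dual value b^T y* = 18.
Strong duality: c^T x* = b^T y*. Confirmed.

18


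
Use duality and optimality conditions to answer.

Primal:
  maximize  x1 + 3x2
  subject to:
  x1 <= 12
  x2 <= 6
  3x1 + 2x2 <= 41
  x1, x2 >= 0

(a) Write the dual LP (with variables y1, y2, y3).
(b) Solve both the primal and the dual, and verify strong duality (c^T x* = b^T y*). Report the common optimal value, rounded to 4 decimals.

The standard primal-dual pair for 'max c^T x s.t. A x <= b, x >= 0' is:
  Dual:  min b^T y  s.t.  A^T y >= c,  y >= 0.

So the dual LP is:
  minimize  12y1 + 6y2 + 41y3
  subject to:
    y1 + 3y3 >= 1
    y2 + 2y3 >= 3
    y1, y2, y3 >= 0

Solving the primal: x* = (9.6667, 6).
  primal value c^T x* = 27.6667.
Solving the dual: y* = (0, 2.3333, 0.3333).
  dual value b^T y* = 27.6667.
Strong duality: c^T x* = b^T y*. Confirmed.

27.6667


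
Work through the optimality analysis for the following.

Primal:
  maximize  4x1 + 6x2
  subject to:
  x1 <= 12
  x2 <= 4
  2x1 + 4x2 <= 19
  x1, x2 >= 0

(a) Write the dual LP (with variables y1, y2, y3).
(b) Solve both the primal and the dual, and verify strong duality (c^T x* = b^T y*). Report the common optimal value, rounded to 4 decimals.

The standard primal-dual pair for 'max c^T x s.t. A x <= b, x >= 0' is:
  Dual:  min b^T y  s.t.  A^T y >= c,  y >= 0.

So the dual LP is:
  minimize  12y1 + 4y2 + 19y3
  subject to:
    y1 + 2y3 >= 4
    y2 + 4y3 >= 6
    y1, y2, y3 >= 0

Solving the primal: x* = (9.5, 0).
  primal value c^T x* = 38.
Solving the dual: y* = (0, 0, 2).
  dual value b^T y* = 38.
Strong duality: c^T x* = b^T y*. Confirmed.

38


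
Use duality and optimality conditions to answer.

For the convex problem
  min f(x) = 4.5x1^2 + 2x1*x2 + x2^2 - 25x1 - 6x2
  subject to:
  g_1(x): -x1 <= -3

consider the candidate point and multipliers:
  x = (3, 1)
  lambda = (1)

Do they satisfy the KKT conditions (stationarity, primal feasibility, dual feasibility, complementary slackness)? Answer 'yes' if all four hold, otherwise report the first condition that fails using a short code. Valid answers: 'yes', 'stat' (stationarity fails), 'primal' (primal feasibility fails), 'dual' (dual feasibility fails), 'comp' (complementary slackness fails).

Gradient of f: grad f(x) = Q x + c = (4, 2)
Constraint values g_i(x) = a_i^T x - b_i:
  g_1((3, 1)) = 0
Stationarity residual: grad f(x) + sum_i lambda_i a_i = (3, 2)
  -> stationarity FAILS
Primal feasibility (all g_i <= 0): OK
Dual feasibility (all lambda_i >= 0): OK
Complementary slackness (lambda_i * g_i(x) = 0 for all i): OK

Verdict: the first failing condition is stationarity -> stat.

stat


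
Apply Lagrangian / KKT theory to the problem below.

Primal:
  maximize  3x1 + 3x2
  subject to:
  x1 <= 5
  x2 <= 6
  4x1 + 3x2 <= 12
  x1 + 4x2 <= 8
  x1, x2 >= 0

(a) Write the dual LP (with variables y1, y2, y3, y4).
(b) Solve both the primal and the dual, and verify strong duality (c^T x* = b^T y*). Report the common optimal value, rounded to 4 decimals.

The standard primal-dual pair for 'max c^T x s.t. A x <= b, x >= 0' is:
  Dual:  min b^T y  s.t.  A^T y >= c,  y >= 0.

So the dual LP is:
  minimize  5y1 + 6y2 + 12y3 + 8y4
  subject to:
    y1 + 4y3 + y4 >= 3
    y2 + 3y3 + 4y4 >= 3
    y1, y2, y3, y4 >= 0

Solving the primal: x* = (1.8462, 1.5385).
  primal value c^T x* = 10.1538.
Solving the dual: y* = (0, 0, 0.6923, 0.2308).
  dual value b^T y* = 10.1538.
Strong duality: c^T x* = b^T y*. Confirmed.

10.1538


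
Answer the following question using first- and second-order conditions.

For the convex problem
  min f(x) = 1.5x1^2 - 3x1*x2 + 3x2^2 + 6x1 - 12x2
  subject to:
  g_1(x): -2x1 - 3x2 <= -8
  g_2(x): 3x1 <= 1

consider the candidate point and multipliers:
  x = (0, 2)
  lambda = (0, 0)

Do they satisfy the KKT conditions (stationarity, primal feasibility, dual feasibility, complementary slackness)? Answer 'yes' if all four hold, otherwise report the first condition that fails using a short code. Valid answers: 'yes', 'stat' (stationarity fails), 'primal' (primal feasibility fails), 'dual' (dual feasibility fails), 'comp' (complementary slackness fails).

Gradient of f: grad f(x) = Q x + c = (0, 0)
Constraint values g_i(x) = a_i^T x - b_i:
  g_1((0, 2)) = 2
  g_2((0, 2)) = -1
Stationarity residual: grad f(x) + sum_i lambda_i a_i = (0, 0)
  -> stationarity OK
Primal feasibility (all g_i <= 0): FAILS
Dual feasibility (all lambda_i >= 0): OK
Complementary slackness (lambda_i * g_i(x) = 0 for all i): OK

Verdict: the first failing condition is primal_feasibility -> primal.

primal


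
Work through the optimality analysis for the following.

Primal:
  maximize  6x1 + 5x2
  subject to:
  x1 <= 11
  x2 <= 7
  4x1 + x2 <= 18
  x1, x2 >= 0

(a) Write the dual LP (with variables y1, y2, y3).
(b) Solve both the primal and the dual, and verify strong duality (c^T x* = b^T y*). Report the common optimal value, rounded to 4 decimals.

The standard primal-dual pair for 'max c^T x s.t. A x <= b, x >= 0' is:
  Dual:  min b^T y  s.t.  A^T y >= c,  y >= 0.

So the dual LP is:
  minimize  11y1 + 7y2 + 18y3
  subject to:
    y1 + 4y3 >= 6
    y2 + y3 >= 5
    y1, y2, y3 >= 0

Solving the primal: x* = (2.75, 7).
  primal value c^T x* = 51.5.
Solving the dual: y* = (0, 3.5, 1.5).
  dual value b^T y* = 51.5.
Strong duality: c^T x* = b^T y*. Confirmed.

51.5


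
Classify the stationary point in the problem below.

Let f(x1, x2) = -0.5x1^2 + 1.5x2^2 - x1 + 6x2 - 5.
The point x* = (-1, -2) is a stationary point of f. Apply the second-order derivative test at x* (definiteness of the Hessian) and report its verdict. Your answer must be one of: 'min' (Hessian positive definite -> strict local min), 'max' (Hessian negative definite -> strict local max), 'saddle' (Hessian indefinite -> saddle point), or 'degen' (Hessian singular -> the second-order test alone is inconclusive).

Compute the Hessian H = grad^2 f:
  H = [[-1, 0], [0, 3]]
Verify stationarity: grad f(x*) = H x* + g = (0, 0).
Eigenvalues of H: -1, 3.
Eigenvalues have mixed signs, so H is indefinite -> x* is a saddle point.

saddle


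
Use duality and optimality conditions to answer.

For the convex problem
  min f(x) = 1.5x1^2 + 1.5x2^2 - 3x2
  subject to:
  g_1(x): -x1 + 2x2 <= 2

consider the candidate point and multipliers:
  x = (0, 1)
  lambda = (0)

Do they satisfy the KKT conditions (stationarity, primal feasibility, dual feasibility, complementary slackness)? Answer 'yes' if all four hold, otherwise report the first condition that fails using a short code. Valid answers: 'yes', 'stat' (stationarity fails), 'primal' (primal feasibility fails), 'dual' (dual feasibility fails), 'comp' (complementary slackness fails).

Gradient of f: grad f(x) = Q x + c = (0, 0)
Constraint values g_i(x) = a_i^T x - b_i:
  g_1((0, 1)) = 0
Stationarity residual: grad f(x) + sum_i lambda_i a_i = (0, 0)
  -> stationarity OK
Primal feasibility (all g_i <= 0): OK
Dual feasibility (all lambda_i >= 0): OK
Complementary slackness (lambda_i * g_i(x) = 0 for all i): OK

Verdict: yes, KKT holds.

yes


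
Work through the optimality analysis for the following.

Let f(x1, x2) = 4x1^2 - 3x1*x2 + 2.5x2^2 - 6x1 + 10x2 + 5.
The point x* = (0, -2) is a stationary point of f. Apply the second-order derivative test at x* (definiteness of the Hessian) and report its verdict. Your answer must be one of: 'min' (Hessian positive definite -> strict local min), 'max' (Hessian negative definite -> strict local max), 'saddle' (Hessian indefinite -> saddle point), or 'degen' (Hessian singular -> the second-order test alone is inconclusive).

Compute the Hessian H = grad^2 f:
  H = [[8, -3], [-3, 5]]
Verify stationarity: grad f(x*) = H x* + g = (0, 0).
Eigenvalues of H: 3.1459, 9.8541.
Both eigenvalues > 0, so H is positive definite -> x* is a strict local min.

min


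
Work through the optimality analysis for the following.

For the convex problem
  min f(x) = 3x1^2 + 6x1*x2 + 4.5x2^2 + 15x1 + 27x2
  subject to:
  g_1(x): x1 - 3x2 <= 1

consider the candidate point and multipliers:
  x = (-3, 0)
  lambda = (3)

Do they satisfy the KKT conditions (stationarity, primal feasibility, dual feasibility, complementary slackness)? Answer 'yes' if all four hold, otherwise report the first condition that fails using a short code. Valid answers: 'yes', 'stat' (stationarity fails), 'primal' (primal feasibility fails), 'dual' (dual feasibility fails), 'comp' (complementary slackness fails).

Gradient of f: grad f(x) = Q x + c = (-3, 9)
Constraint values g_i(x) = a_i^T x - b_i:
  g_1((-3, 0)) = -4
Stationarity residual: grad f(x) + sum_i lambda_i a_i = (0, 0)
  -> stationarity OK
Primal feasibility (all g_i <= 0): OK
Dual feasibility (all lambda_i >= 0): OK
Complementary slackness (lambda_i * g_i(x) = 0 for all i): FAILS

Verdict: the first failing condition is complementary_slackness -> comp.

comp


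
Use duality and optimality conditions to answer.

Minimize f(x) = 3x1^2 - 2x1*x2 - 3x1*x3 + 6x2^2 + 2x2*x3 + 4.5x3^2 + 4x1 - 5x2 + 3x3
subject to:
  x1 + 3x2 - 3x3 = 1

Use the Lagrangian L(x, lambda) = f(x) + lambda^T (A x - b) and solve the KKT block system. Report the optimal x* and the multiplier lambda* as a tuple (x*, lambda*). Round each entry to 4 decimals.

Form the Lagrangian:
  L(x, lambda) = (1/2) x^T Q x + c^T x + lambda^T (A x - b)
Stationarity (grad_x L = 0): Q x + c + A^T lambda = 0.
Primal feasibility: A x = b.

This gives the KKT block system:
  [ Q   A^T ] [ x     ]   [-c ]
  [ A    0  ] [ lambda ] = [ b ]

Solving the linear system:
  x*      = (-0.9531, 0.1758, -0.4752)
  lambda* = (0.6447)
  f(x*)   = -3.381

x* = (-0.9531, 0.1758, -0.4752), lambda* = (0.6447)


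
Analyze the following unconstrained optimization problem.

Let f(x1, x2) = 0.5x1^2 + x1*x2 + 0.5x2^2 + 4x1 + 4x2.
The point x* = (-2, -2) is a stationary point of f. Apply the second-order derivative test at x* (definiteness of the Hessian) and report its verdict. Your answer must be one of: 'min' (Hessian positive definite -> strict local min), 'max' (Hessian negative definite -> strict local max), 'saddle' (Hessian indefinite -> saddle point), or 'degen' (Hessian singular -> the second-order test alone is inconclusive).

Compute the Hessian H = grad^2 f:
  H = [[1, 1], [1, 1]]
Verify stationarity: grad f(x*) = H x* + g = (0, 0).
Eigenvalues of H: 0, 2.
H has a zero eigenvalue (singular; positive semidefinite but not definite), so H is neither positive definite, negative definite, nor indefinite. The second-order test alone is inconclusive -> degen.
(Indeed, f is constant along the null direction of H through x*, so x* is not a strict local extremum.)

degen


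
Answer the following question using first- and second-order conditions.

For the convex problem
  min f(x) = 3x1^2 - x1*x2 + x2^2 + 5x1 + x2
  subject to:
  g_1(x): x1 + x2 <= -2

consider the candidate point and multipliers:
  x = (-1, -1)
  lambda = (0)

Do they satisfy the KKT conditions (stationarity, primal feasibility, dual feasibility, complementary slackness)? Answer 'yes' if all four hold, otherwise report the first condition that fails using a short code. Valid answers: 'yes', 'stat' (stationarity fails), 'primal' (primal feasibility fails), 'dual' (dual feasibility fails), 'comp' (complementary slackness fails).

Gradient of f: grad f(x) = Q x + c = (0, 0)
Constraint values g_i(x) = a_i^T x - b_i:
  g_1((-1, -1)) = 0
Stationarity residual: grad f(x) + sum_i lambda_i a_i = (0, 0)
  -> stationarity OK
Primal feasibility (all g_i <= 0): OK
Dual feasibility (all lambda_i >= 0): OK
Complementary slackness (lambda_i * g_i(x) = 0 for all i): OK

Verdict: yes, KKT holds.

yes


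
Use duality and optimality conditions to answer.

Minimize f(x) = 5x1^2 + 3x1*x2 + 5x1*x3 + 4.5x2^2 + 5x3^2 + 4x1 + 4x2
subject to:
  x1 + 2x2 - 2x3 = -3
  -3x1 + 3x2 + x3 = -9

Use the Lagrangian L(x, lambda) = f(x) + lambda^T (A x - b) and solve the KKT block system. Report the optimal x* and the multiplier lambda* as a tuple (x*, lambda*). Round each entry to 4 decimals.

Form the Lagrangian:
  L(x, lambda) = (1/2) x^T Q x + c^T x + lambda^T (A x - b)
Stationarity (grad_x L = 0): Q x + c + A^T lambda = 0.
Primal feasibility: A x = b.

This gives the KKT block system:
  [ Q   A^T ] [ x     ]   [-c ]
  [ A    0  ] [ lambda ] = [ b ]

Solving the linear system:
  x*      = (0.8361, -2.1025, -0.1844)
  lambda* = (2.4277, 2.5195)
  f(x*)   = 12.4467

x* = (0.8361, -2.1025, -0.1844), lambda* = (2.4277, 2.5195)


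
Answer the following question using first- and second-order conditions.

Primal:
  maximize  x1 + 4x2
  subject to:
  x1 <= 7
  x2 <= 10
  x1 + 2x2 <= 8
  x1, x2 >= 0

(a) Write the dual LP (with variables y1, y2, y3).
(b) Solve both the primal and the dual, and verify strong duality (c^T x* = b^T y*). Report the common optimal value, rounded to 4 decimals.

The standard primal-dual pair for 'max c^T x s.t. A x <= b, x >= 0' is:
  Dual:  min b^T y  s.t.  A^T y >= c,  y >= 0.

So the dual LP is:
  minimize  7y1 + 10y2 + 8y3
  subject to:
    y1 + y3 >= 1
    y2 + 2y3 >= 4
    y1, y2, y3 >= 0

Solving the primal: x* = (0, 4).
  primal value c^T x* = 16.
Solving the dual: y* = (0, 0, 2).
  dual value b^T y* = 16.
Strong duality: c^T x* = b^T y*. Confirmed.

16


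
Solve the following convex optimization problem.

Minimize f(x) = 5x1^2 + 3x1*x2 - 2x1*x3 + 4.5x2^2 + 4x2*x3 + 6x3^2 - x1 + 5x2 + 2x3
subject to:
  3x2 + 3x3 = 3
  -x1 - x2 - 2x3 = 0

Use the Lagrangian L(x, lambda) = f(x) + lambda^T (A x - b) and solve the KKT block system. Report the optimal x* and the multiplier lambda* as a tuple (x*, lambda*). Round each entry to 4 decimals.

Form the Lagrangian:
  L(x, lambda) = (1/2) x^T Q x + c^T x + lambda^T (A x - b)
Stationarity (grad_x L = 0): Q x + c + A^T lambda = 0.
Primal feasibility: A x = b.

This gives the KKT block system:
  [ Q   A^T ] [ x     ]   [-c ]
  [ A    0  ] [ lambda ] = [ b ]

Solving the linear system:
  x*      = (-0.8485, 1.1515, -0.1515)
  lambda* = (-5.9798, -5.7273)
  f(x*)   = 12.1212

x* = (-0.8485, 1.1515, -0.1515), lambda* = (-5.9798, -5.7273)


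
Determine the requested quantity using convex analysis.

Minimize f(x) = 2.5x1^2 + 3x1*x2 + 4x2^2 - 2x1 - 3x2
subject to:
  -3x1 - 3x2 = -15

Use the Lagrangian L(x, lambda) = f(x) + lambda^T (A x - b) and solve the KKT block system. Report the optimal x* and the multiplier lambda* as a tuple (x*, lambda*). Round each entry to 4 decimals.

Form the Lagrangian:
  L(x, lambda) = (1/2) x^T Q x + c^T x + lambda^T (A x - b)
Stationarity (grad_x L = 0): Q x + c + A^T lambda = 0.
Primal feasibility: A x = b.

This gives the KKT block system:
  [ Q   A^T ] [ x     ]   [-c ]
  [ A    0  ] [ lambda ] = [ b ]

Solving the linear system:
  x*      = (3.4286, 1.5714)
  lambda* = (6.619)
  f(x*)   = 43.8571

x* = (3.4286, 1.5714), lambda* = (6.619)


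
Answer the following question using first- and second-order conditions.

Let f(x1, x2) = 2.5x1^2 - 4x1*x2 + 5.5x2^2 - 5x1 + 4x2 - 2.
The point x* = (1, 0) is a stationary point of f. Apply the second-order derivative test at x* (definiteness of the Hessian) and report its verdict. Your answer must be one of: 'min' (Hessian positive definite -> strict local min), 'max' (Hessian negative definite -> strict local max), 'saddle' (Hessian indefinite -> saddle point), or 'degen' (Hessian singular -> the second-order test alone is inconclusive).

Compute the Hessian H = grad^2 f:
  H = [[5, -4], [-4, 11]]
Verify stationarity: grad f(x*) = H x* + g = (0, 0).
Eigenvalues of H: 3, 13.
Both eigenvalues > 0, so H is positive definite -> x* is a strict local min.

min


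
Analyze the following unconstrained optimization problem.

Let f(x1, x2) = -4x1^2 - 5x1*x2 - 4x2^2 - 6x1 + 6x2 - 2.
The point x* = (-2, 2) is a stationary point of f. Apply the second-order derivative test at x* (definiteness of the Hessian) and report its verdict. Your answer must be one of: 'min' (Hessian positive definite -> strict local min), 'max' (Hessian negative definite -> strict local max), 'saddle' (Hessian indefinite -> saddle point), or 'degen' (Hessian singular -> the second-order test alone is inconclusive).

Compute the Hessian H = grad^2 f:
  H = [[-8, -5], [-5, -8]]
Verify stationarity: grad f(x*) = H x* + g = (0, 0).
Eigenvalues of H: -13, -3.
Both eigenvalues < 0, so H is negative definite -> x* is a strict local max.

max


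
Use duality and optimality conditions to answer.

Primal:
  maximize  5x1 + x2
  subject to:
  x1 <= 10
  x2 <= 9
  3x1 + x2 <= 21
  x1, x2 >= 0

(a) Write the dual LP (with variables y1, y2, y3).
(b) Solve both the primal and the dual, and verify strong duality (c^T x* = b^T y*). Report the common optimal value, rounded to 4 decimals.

The standard primal-dual pair for 'max c^T x s.t. A x <= b, x >= 0' is:
  Dual:  min b^T y  s.t.  A^T y >= c,  y >= 0.

So the dual LP is:
  minimize  10y1 + 9y2 + 21y3
  subject to:
    y1 + 3y3 >= 5
    y2 + y3 >= 1
    y1, y2, y3 >= 0

Solving the primal: x* = (7, 0).
  primal value c^T x* = 35.
Solving the dual: y* = (0, 0, 1.6667).
  dual value b^T y* = 35.
Strong duality: c^T x* = b^T y*. Confirmed.

35


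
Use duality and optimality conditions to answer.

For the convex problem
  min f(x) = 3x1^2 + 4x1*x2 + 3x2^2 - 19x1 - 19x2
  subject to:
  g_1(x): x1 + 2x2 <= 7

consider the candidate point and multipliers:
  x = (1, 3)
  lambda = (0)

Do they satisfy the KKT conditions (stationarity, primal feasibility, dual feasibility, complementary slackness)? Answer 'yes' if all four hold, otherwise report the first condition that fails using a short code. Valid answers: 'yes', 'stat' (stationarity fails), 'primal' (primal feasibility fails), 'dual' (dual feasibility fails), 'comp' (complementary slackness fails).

Gradient of f: grad f(x) = Q x + c = (-1, 3)
Constraint values g_i(x) = a_i^T x - b_i:
  g_1((1, 3)) = 0
Stationarity residual: grad f(x) + sum_i lambda_i a_i = (-1, 3)
  -> stationarity FAILS
Primal feasibility (all g_i <= 0): OK
Dual feasibility (all lambda_i >= 0): OK
Complementary slackness (lambda_i * g_i(x) = 0 for all i): OK

Verdict: the first failing condition is stationarity -> stat.

stat


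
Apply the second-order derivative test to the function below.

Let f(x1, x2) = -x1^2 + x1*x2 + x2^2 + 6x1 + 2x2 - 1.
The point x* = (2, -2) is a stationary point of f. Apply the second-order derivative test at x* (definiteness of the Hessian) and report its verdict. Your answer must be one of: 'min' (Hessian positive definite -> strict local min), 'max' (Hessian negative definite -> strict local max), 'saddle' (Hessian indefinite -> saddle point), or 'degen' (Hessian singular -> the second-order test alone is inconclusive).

Compute the Hessian H = grad^2 f:
  H = [[-2, 1], [1, 2]]
Verify stationarity: grad f(x*) = H x* + g = (0, 0).
Eigenvalues of H: -2.2361, 2.2361.
Eigenvalues have mixed signs, so H is indefinite -> x* is a saddle point.

saddle


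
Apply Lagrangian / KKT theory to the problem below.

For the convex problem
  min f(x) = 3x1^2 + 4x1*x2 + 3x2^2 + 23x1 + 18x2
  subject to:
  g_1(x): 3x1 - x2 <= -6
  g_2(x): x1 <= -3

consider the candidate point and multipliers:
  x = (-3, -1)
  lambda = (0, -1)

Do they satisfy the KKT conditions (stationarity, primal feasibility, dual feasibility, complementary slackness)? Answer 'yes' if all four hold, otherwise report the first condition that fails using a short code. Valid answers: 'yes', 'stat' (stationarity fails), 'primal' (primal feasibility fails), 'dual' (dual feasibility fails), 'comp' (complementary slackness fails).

Gradient of f: grad f(x) = Q x + c = (1, 0)
Constraint values g_i(x) = a_i^T x - b_i:
  g_1((-3, -1)) = -2
  g_2((-3, -1)) = 0
Stationarity residual: grad f(x) + sum_i lambda_i a_i = (0, 0)
  -> stationarity OK
Primal feasibility (all g_i <= 0): OK
Dual feasibility (all lambda_i >= 0): FAILS
Complementary slackness (lambda_i * g_i(x) = 0 for all i): OK

Verdict: the first failing condition is dual_feasibility -> dual.

dual


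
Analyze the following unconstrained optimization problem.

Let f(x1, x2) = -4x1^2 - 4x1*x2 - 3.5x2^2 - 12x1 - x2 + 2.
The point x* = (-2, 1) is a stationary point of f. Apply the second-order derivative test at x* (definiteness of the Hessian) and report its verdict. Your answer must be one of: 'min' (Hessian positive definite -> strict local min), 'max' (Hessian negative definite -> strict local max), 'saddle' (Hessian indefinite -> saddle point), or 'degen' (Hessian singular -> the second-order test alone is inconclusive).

Compute the Hessian H = grad^2 f:
  H = [[-8, -4], [-4, -7]]
Verify stationarity: grad f(x*) = H x* + g = (0, 0).
Eigenvalues of H: -11.5311, -3.4689.
Both eigenvalues < 0, so H is negative definite -> x* is a strict local max.

max


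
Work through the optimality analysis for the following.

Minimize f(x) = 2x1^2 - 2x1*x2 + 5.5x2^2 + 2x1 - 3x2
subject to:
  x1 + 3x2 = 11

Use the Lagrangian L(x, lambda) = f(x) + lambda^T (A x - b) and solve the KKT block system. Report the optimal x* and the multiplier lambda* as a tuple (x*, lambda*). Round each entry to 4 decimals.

Form the Lagrangian:
  L(x, lambda) = (1/2) x^T Q x + c^T x + lambda^T (A x - b)
Stationarity (grad_x L = 0): Q x + c + A^T lambda = 0.
Primal feasibility: A x = b.

This gives the KKT block system:
  [ Q   A^T ] [ x     ]   [-c ]
  [ A    0  ] [ lambda ] = [ b ]

Solving the linear system:
  x*      = (2.7119, 2.7627)
  lambda* = (-7.322)
  f(x*)   = 38.839

x* = (2.7119, 2.7627), lambda* = (-7.322)


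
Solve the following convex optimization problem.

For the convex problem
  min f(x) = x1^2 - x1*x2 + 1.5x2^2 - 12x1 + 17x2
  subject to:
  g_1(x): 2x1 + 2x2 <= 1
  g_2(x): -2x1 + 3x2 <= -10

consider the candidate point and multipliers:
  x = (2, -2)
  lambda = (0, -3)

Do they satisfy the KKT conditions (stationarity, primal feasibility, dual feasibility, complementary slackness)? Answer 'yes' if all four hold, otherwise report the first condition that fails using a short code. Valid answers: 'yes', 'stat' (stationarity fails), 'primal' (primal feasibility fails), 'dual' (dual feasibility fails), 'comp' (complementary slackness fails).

Gradient of f: grad f(x) = Q x + c = (-6, 9)
Constraint values g_i(x) = a_i^T x - b_i:
  g_1((2, -2)) = -1
  g_2((2, -2)) = 0
Stationarity residual: grad f(x) + sum_i lambda_i a_i = (0, 0)
  -> stationarity OK
Primal feasibility (all g_i <= 0): OK
Dual feasibility (all lambda_i >= 0): FAILS
Complementary slackness (lambda_i * g_i(x) = 0 for all i): OK

Verdict: the first failing condition is dual_feasibility -> dual.

dual


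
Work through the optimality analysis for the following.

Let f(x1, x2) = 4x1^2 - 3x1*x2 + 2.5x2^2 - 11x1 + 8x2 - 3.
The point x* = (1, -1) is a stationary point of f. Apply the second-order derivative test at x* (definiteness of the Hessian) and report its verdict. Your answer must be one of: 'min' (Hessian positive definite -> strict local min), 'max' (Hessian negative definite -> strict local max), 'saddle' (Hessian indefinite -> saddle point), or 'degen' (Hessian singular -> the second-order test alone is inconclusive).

Compute the Hessian H = grad^2 f:
  H = [[8, -3], [-3, 5]]
Verify stationarity: grad f(x*) = H x* + g = (0, 0).
Eigenvalues of H: 3.1459, 9.8541.
Both eigenvalues > 0, so H is positive definite -> x* is a strict local min.

min


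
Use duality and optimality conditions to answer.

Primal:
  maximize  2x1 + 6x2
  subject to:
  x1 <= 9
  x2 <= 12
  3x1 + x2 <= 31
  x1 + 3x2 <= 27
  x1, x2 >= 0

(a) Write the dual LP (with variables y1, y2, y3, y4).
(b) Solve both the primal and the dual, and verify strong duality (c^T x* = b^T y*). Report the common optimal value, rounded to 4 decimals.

The standard primal-dual pair for 'max c^T x s.t. A x <= b, x >= 0' is:
  Dual:  min b^T y  s.t.  A^T y >= c,  y >= 0.

So the dual LP is:
  minimize  9y1 + 12y2 + 31y3 + 27y4
  subject to:
    y1 + 3y3 + y4 >= 2
    y2 + y3 + 3y4 >= 6
    y1, y2, y3, y4 >= 0

Solving the primal: x* = (8.25, 6.25).
  primal value c^T x* = 54.
Solving the dual: y* = (0, 0, 0, 2).
  dual value b^T y* = 54.
Strong duality: c^T x* = b^T y*. Confirmed.

54


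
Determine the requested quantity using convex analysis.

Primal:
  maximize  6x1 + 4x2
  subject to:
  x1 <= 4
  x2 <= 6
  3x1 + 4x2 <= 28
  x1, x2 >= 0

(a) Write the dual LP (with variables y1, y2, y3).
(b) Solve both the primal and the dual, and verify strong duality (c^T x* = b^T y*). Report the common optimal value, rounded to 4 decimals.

The standard primal-dual pair for 'max c^T x s.t. A x <= b, x >= 0' is:
  Dual:  min b^T y  s.t.  A^T y >= c,  y >= 0.

So the dual LP is:
  minimize  4y1 + 6y2 + 28y3
  subject to:
    y1 + 3y3 >= 6
    y2 + 4y3 >= 4
    y1, y2, y3 >= 0

Solving the primal: x* = (4, 4).
  primal value c^T x* = 40.
Solving the dual: y* = (3, 0, 1).
  dual value b^T y* = 40.
Strong duality: c^T x* = b^T y*. Confirmed.

40


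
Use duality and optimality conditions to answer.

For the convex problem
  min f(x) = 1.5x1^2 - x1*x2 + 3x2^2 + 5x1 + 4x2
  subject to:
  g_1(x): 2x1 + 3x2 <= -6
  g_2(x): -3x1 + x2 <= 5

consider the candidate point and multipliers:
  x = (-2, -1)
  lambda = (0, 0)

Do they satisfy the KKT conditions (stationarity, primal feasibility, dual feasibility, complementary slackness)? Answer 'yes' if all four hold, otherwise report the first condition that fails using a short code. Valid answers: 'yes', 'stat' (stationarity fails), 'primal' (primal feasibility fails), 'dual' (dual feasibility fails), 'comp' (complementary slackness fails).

Gradient of f: grad f(x) = Q x + c = (0, 0)
Constraint values g_i(x) = a_i^T x - b_i:
  g_1((-2, -1)) = -1
  g_2((-2, -1)) = 0
Stationarity residual: grad f(x) + sum_i lambda_i a_i = (0, 0)
  -> stationarity OK
Primal feasibility (all g_i <= 0): OK
Dual feasibility (all lambda_i >= 0): OK
Complementary slackness (lambda_i * g_i(x) = 0 for all i): OK

Verdict: yes, KKT holds.

yes
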